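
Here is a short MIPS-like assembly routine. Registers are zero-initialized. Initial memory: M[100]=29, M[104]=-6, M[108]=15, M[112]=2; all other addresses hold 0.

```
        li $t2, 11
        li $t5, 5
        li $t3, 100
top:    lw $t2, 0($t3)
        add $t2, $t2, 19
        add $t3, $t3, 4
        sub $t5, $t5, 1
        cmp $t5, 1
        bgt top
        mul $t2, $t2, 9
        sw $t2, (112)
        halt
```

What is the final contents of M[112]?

after li $t2, 11: $t2=11
after li $t5, 5: $t5=5
after li $t3, 100: $t3=100
after lw $t2, 0($t3): $t2=M[100]=29
after add $t2, $t2, 19: $t2=29+19=48
after add $t3, $t3, 4: $t3=100+4=104
after sub $t5, $t5, 1: $t5=5-1=4
cmp $t5, 1  (cmp 4,1)
bgt top: taken
after lw $t2, 0($t3): $t2=M[104]=-6
after add $t2, $t2, 19: $t2=(-6)+19=13
after add $t3, $t3, 4: $t3=104+4=108
after sub $t5, $t5, 1: $t5=4-1=3
cmp $t5, 1  (cmp 3,1)
bgt top: taken
after lw $t2, 0($t3): $t2=M[108]=15
after add $t2, $t2, 19: $t2=15+19=34
after add $t3, $t3, 4: $t3=108+4=112
after sub $t5, $t5, 1: $t5=3-1=2
cmp $t5, 1  (cmp 2,1)
bgt top: taken
after lw $t2, 0($t3): $t2=M[112]=2
after add $t2, $t2, 19: $t2=2+19=21
after add $t3, $t3, 4: $t3=112+4=116
after sub $t5, $t5, 1: $t5=2-1=1
cmp $t5, 1  (cmp 1,1)
bgt top: not taken
after mul $t2, $t2, 9: $t2=21*9=189
sw $t2, (112) → M[112]=189
halt.

189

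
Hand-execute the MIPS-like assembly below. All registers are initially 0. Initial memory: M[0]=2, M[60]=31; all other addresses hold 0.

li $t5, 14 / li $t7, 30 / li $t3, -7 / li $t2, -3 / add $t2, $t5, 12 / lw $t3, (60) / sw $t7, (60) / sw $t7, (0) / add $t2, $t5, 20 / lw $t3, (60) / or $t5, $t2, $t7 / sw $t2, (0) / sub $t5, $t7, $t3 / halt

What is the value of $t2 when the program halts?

34

$t5=14
$t7=30
$t3=-7
$t2=-3
$t2=14+12=26
$t3=M[60]=31
sw $t7, (60) → M[60]=30
sw $t7, (0) → M[0]=30
$t2=14+20=34
$t3=M[60]=30
$t5=34|30=62
sw $t2, (0) → M[0]=34
$t5=30-30=0
halt.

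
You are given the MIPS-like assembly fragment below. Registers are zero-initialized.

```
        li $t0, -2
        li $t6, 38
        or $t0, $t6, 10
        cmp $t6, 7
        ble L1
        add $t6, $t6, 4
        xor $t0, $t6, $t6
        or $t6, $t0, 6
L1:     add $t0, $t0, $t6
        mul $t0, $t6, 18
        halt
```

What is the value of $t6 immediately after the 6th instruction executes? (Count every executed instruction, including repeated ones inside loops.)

after li $t0, -2: $t0=-2
after li $t6, 38: $t6=38
after or $t0, $t6, 10: $t0=38|10=46
cmp $t6, 7  (cmp 38,7)
ble L1: not taken
after add $t6, $t6, 4: $t6=38+4=42
After step 6: $t6 = 42.

42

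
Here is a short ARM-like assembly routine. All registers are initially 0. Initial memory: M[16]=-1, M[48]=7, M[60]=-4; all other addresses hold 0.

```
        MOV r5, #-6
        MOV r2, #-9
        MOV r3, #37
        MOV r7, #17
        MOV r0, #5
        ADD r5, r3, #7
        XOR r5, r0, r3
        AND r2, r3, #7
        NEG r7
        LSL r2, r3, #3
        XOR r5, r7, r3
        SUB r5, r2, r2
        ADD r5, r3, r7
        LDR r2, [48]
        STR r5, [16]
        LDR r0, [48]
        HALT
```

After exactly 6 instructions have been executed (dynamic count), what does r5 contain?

44

r5=-6
r2=-9
r3=37
r7=17
r0=5
r5=37+7=44
After step 6: r5 = 44.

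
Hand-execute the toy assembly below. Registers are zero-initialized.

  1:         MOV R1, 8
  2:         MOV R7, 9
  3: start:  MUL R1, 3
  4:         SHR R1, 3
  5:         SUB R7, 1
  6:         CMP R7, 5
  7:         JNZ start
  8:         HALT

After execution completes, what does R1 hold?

0

after MOV R1, 8: R1=8
after MOV R7, 9: R7=9
after MUL R1, 3: R1=8*3=24
after SHR R1, 3: R1=24>>3=3
after SUB R7, 1: R7=9-1=8
CMP R7, 5  (cmp 8,5)
JNZ start: taken
after MUL R1, 3: R1=3*3=9
after SHR R1, 3: R1=9>>3=1
after SUB R7, 1: R7=8-1=7
CMP R7, 5  (cmp 7,5)
JNZ start: taken
after MUL R1, 3: R1=1*3=3
after SHR R1, 3: R1=3>>3=0
after SUB R7, 1: R7=7-1=6
CMP R7, 5  (cmp 6,5)
JNZ start: taken
after MUL R1, 3: R1=0*3=0
after SHR R1, 3: R1=0>>3=0
after SUB R7, 1: R7=6-1=5
CMP R7, 5  (cmp 5,5)
JNZ start: not taken
halt.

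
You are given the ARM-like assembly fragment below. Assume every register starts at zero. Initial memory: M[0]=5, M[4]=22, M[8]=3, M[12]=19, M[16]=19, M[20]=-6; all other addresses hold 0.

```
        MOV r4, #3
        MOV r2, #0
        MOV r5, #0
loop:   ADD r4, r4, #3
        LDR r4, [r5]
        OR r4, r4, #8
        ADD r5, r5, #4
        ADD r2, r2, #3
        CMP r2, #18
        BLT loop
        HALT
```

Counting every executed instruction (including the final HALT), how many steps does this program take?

MOV r4, #3 → r4=3
MOV r2, #0 → r2=0
MOV r5, #0 → r5=0
ADD r4, r4, #3 → r4=3+3=6
LDR r4, [r5] → r4=M[0]=5
OR r4, r4, #8 → r4=5|8=13
ADD r5, r5, #4 → r5=0+4=4
ADD r2, r2, #3 → r2=0+3=3
CMP r2, #18  (cmp 3,18)
BLT loop: taken
ADD r4, r4, #3 → r4=13+3=16
LDR r4, [r5] → r4=M[4]=22
OR r4, r4, #8 → r4=22|8=30
ADD r5, r5, #4 → r5=4+4=8
ADD r2, r2, #3 → r2=3+3=6
CMP r2, #18  (cmp 6,18)
BLT loop: taken
ADD r4, r4, #3 → r4=30+3=33
LDR r4, [r5] → r4=M[8]=3
OR r4, r4, #8 → r4=3|8=11
ADD r5, r5, #4 → r5=8+4=12
ADD r2, r2, #3 → r2=6+3=9
CMP r2, #18  (cmp 9,18)
BLT loop: taken
ADD r4, r4, #3 → r4=11+3=14
LDR r4, [r5] → r4=M[12]=19
OR r4, r4, #8 → r4=19|8=27
ADD r5, r5, #4 → r5=12+4=16
ADD r2, r2, #3 → r2=9+3=12
CMP r2, #18  (cmp 12,18)
BLT loop: taken
ADD r4, r4, #3 → r4=27+3=30
LDR r4, [r5] → r4=M[16]=19
OR r4, r4, #8 → r4=19|8=27
ADD r5, r5, #4 → r5=16+4=20
ADD r2, r2, #3 → r2=12+3=15
CMP r2, #18  (cmp 15,18)
BLT loop: taken
ADD r4, r4, #3 → r4=27+3=30
LDR r4, [r5] → r4=M[20]=-6
OR r4, r4, #8 → r4=(-6)|8=-6
ADD r5, r5, #4 → r5=20+4=24
ADD r2, r2, #3 → r2=15+3=18
CMP r2, #18  (cmp 18,18)
BLT loop: not taken
halt.
Total executed instructions: 46.

46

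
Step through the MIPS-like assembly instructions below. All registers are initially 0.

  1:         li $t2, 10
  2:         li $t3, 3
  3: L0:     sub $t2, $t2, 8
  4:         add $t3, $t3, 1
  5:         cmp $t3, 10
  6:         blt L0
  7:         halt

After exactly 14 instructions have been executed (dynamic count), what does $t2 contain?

-14

$t2=10
$t3=3
$t2=10-8=2
$t3=3+1=4
cmp $t3, 10  (cmp 4,10)
blt L0: taken
$t2=2-8=-6
$t3=4+1=5
cmp $t3, 10  (cmp 5,10)
blt L0: taken
$t2=(-6)-8=-14
$t3=5+1=6
cmp $t3, 10  (cmp 6,10)
blt L0: taken
After step 14: $t2 = -14.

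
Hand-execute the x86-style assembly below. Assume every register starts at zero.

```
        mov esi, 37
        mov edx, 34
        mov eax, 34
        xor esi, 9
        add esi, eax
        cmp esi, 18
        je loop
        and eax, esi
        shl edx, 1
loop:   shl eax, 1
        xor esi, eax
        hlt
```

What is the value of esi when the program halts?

after mov esi, 37: esi=37
after mov edx, 34: edx=34
after mov eax, 34: eax=34
after xor esi, 9: esi=37^9=44
after add esi, eax: esi=44+34=78
cmp esi, 18  (cmp 78,18)
je loop: not taken
after and eax, esi: eax=34&78=2
after shl edx, 1: edx=34<<1=68
after shl eax, 1: eax=2<<1=4
after xor esi, eax: esi=78^4=74
halt.

74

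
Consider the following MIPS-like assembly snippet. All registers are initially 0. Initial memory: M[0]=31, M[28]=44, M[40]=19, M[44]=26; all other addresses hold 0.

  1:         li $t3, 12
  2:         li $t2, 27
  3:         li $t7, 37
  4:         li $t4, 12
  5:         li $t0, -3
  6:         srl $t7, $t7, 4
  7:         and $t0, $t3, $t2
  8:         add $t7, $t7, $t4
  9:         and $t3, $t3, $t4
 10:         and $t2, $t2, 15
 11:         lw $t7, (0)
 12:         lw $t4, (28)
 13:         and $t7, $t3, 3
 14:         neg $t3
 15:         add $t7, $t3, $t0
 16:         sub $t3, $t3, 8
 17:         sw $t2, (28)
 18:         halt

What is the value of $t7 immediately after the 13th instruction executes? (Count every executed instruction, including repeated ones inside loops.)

0

li $t3, 12 → $t3=12
li $t2, 27 → $t2=27
li $t7, 37 → $t7=37
li $t4, 12 → $t4=12
li $t0, -3 → $t0=-3
srl $t7, $t7, 4 → $t7=37>>4=2
and $t0, $t3, $t2 → $t0=12&27=8
add $t7, $t7, $t4 → $t7=2+12=14
and $t3, $t3, $t4 → $t3=12&12=12
and $t2, $t2, 15 → $t2=27&15=11
lw $t7, (0) → $t7=M[0]=31
lw $t4, (28) → $t4=M[28]=44
and $t7, $t3, 3 → $t7=12&3=0
After step 13: $t7 = 0.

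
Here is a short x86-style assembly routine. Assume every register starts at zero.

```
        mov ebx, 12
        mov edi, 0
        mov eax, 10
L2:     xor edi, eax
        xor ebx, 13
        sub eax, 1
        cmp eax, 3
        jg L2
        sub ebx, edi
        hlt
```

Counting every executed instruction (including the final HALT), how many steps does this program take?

after mov ebx, 12: ebx=12
after mov edi, 0: edi=0
after mov eax, 10: eax=10
after xor edi, eax: edi=0^10=10
after xor ebx, 13: ebx=12^13=1
after sub eax, 1: eax=10-1=9
cmp eax, 3  (cmp 9,3)
jg L2: taken
after xor edi, eax: edi=10^9=3
after xor ebx, 13: ebx=1^13=12
after sub eax, 1: eax=9-1=8
cmp eax, 3  (cmp 8,3)
jg L2: taken
after xor edi, eax: edi=3^8=11
after xor ebx, 13: ebx=12^13=1
after sub eax, 1: eax=8-1=7
cmp eax, 3  (cmp 7,3)
jg L2: taken
after xor edi, eax: edi=11^7=12
after xor ebx, 13: ebx=1^13=12
after sub eax, 1: eax=7-1=6
cmp eax, 3  (cmp 6,3)
jg L2: taken
after xor edi, eax: edi=12^6=10
after xor ebx, 13: ebx=12^13=1
after sub eax, 1: eax=6-1=5
cmp eax, 3  (cmp 5,3)
jg L2: taken
after xor edi, eax: edi=10^5=15
after xor ebx, 13: ebx=1^13=12
after sub eax, 1: eax=5-1=4
cmp eax, 3  (cmp 4,3)
jg L2: taken
after xor edi, eax: edi=15^4=11
after xor ebx, 13: ebx=12^13=1
after sub eax, 1: eax=4-1=3
cmp eax, 3  (cmp 3,3)
jg L2: not taken
after sub ebx, edi: ebx=1-11=-10
halt.
Total executed instructions: 40.

40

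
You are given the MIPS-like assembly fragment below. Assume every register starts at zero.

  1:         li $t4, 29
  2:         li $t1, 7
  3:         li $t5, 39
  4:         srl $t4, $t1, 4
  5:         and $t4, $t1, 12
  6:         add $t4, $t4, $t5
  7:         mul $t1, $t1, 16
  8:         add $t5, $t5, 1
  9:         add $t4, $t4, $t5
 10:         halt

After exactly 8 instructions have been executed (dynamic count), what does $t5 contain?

40

after li $t4, 29: $t4=29
after li $t1, 7: $t1=7
after li $t5, 39: $t5=39
after srl $t4, $t1, 4: $t4=7>>4=0
after and $t4, $t1, 12: $t4=7&12=4
after add $t4, $t4, $t5: $t4=4+39=43
after mul $t1, $t1, 16: $t1=7*16=112
after add $t5, $t5, 1: $t5=39+1=40
After step 8: $t5 = 40.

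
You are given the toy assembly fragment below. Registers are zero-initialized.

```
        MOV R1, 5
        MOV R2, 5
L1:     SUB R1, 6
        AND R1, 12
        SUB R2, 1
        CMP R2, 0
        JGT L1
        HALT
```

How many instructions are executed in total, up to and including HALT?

28

after MOV R1, 5: R1=5
after MOV R2, 5: R2=5
after SUB R1, 6: R1=5-6=-1
after AND R1, 12: R1=(-1)&12=12
after SUB R2, 1: R2=5-1=4
CMP R2, 0  (cmp 4,0)
JGT L1: taken
after SUB R1, 6: R1=12-6=6
after AND R1, 12: R1=6&12=4
after SUB R2, 1: R2=4-1=3
CMP R2, 0  (cmp 3,0)
JGT L1: taken
after SUB R1, 6: R1=4-6=-2
after AND R1, 12: R1=(-2)&12=12
after SUB R2, 1: R2=3-1=2
CMP R2, 0  (cmp 2,0)
JGT L1: taken
after SUB R1, 6: R1=12-6=6
after AND R1, 12: R1=6&12=4
after SUB R2, 1: R2=2-1=1
CMP R2, 0  (cmp 1,0)
JGT L1: taken
after SUB R1, 6: R1=4-6=-2
after AND R1, 12: R1=(-2)&12=12
after SUB R2, 1: R2=1-1=0
CMP R2, 0  (cmp 0,0)
JGT L1: not taken
halt.
Total executed instructions: 28.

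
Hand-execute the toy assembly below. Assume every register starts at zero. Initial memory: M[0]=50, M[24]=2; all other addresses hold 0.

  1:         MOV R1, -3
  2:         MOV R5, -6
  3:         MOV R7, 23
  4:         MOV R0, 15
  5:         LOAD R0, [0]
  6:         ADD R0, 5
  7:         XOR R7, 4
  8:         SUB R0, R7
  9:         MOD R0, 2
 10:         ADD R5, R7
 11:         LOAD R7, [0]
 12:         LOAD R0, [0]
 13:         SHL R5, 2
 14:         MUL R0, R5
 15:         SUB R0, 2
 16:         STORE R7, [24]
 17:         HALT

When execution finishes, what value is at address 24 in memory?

50

R1=-3
R5=-6
R7=23
R0=15
R0=M[0]=50
R0=50+5=55
R7=23^4=19
R0=55-19=36
R0=36%2=0
R5=(-6)+19=13
R7=M[0]=50
R0=M[0]=50
R5=13<<2=52
R0=50*52=2600
R0=2600-2=2598
STORE R7, [24] → M[24]=50
halt.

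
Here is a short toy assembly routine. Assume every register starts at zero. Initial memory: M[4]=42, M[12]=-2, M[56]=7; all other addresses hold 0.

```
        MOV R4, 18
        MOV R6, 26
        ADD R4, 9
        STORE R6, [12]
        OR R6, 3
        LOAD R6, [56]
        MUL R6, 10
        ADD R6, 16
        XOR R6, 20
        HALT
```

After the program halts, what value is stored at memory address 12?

26

MOV R4, 18 → R4=18
MOV R6, 26 → R6=26
ADD R4, 9 → R4=18+9=27
STORE R6, [12] → M[12]=26
OR R6, 3 → R6=26|3=27
LOAD R6, [56] → R6=M[56]=7
MUL R6, 10 → R6=7*10=70
ADD R6, 16 → R6=70+16=86
XOR R6, 20 → R6=86^20=66
halt.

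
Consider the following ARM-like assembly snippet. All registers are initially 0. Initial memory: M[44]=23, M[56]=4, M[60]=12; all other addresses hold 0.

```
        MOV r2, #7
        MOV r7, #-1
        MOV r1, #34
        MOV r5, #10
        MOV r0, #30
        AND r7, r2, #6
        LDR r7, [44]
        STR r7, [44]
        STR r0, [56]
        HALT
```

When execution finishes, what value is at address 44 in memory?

MOV r2, #7 → r2=7
MOV r7, #-1 → r7=-1
MOV r1, #34 → r1=34
MOV r5, #10 → r5=10
MOV r0, #30 → r0=30
AND r7, r2, #6 → r7=7&6=6
LDR r7, [44] → r7=M[44]=23
STR r7, [44] → M[44]=23
STR r0, [56] → M[56]=30
halt.

23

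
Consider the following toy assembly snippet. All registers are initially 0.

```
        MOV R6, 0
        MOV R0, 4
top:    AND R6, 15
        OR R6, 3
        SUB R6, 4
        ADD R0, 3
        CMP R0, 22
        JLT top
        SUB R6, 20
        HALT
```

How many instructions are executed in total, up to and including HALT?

40

after MOV R6, 0: R6=0
after MOV R0, 4: R0=4
after AND R6, 15: R6=0&15=0
after OR R6, 3: R6=0|3=3
after SUB R6, 4: R6=3-4=-1
after ADD R0, 3: R0=4+3=7
CMP R0, 22  (cmp 7,22)
JLT top: taken
after AND R6, 15: R6=(-1)&15=15
after OR R6, 3: R6=15|3=15
after SUB R6, 4: R6=15-4=11
after ADD R0, 3: R0=7+3=10
CMP R0, 22  (cmp 10,22)
JLT top: taken
after AND R6, 15: R6=11&15=11
after OR R6, 3: R6=11|3=11
after SUB R6, 4: R6=11-4=7
after ADD R0, 3: R0=10+3=13
CMP R0, 22  (cmp 13,22)
JLT top: taken
after AND R6, 15: R6=7&15=7
after OR R6, 3: R6=7|3=7
after SUB R6, 4: R6=7-4=3
after ADD R0, 3: R0=13+3=16
CMP R0, 22  (cmp 16,22)
JLT top: taken
after AND R6, 15: R6=3&15=3
after OR R6, 3: R6=3|3=3
after SUB R6, 4: R6=3-4=-1
after ADD R0, 3: R0=16+3=19
CMP R0, 22  (cmp 19,22)
JLT top: taken
after AND R6, 15: R6=(-1)&15=15
after OR R6, 3: R6=15|3=15
after SUB R6, 4: R6=15-4=11
after ADD R0, 3: R0=19+3=22
CMP R0, 22  (cmp 22,22)
JLT top: not taken
after SUB R6, 20: R6=11-20=-9
halt.
Total executed instructions: 40.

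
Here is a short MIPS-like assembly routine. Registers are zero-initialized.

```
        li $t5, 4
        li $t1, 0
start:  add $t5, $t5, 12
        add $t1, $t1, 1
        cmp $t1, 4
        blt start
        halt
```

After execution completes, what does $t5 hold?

52

li $t5, 4 → $t5=4
li $t1, 0 → $t1=0
add $t5, $t5, 12 → $t5=4+12=16
add $t1, $t1, 1 → $t1=0+1=1
cmp $t1, 4  (cmp 1,4)
blt start: taken
add $t5, $t5, 12 → $t5=16+12=28
add $t1, $t1, 1 → $t1=1+1=2
cmp $t1, 4  (cmp 2,4)
blt start: taken
add $t5, $t5, 12 → $t5=28+12=40
add $t1, $t1, 1 → $t1=2+1=3
cmp $t1, 4  (cmp 3,4)
blt start: taken
add $t5, $t5, 12 → $t5=40+12=52
add $t1, $t1, 1 → $t1=3+1=4
cmp $t1, 4  (cmp 4,4)
blt start: not taken
halt.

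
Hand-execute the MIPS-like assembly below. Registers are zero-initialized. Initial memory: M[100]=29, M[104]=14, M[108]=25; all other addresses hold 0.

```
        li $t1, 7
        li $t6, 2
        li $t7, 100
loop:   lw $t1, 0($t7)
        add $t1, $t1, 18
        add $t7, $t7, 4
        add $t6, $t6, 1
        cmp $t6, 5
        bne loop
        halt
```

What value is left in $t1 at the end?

$t1=7
$t6=2
$t7=100
$t1=M[100]=29
$t1=29+18=47
$t7=100+4=104
$t6=2+1=3
cmp $t6, 5  (cmp 3,5)
bne loop: taken
$t1=M[104]=14
$t1=14+18=32
$t7=104+4=108
$t6=3+1=4
cmp $t6, 5  (cmp 4,5)
bne loop: taken
$t1=M[108]=25
$t1=25+18=43
$t7=108+4=112
$t6=4+1=5
cmp $t6, 5  (cmp 5,5)
bne loop: not taken
halt.

43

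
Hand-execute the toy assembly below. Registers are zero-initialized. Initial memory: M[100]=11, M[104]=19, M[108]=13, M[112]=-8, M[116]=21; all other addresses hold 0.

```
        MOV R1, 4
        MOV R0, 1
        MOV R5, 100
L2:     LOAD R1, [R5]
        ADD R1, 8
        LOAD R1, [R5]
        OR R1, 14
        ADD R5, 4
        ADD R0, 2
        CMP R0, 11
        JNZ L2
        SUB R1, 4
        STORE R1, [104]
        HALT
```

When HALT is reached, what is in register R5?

120

MOV R1, 4 → R1=4
MOV R0, 1 → R0=1
MOV R5, 100 → R5=100
LOAD R1, [R5] → R1=M[100]=11
ADD R1, 8 → R1=11+8=19
LOAD R1, [R5] → R1=M[100]=11
OR R1, 14 → R1=11|14=15
ADD R5, 4 → R5=100+4=104
ADD R0, 2 → R0=1+2=3
CMP R0, 11  (cmp 3,11)
JNZ L2: taken
LOAD R1, [R5] → R1=M[104]=19
ADD R1, 8 → R1=19+8=27
LOAD R1, [R5] → R1=M[104]=19
OR R1, 14 → R1=19|14=31
ADD R5, 4 → R5=104+4=108
ADD R0, 2 → R0=3+2=5
CMP R0, 11  (cmp 5,11)
JNZ L2: taken
LOAD R1, [R5] → R1=M[108]=13
ADD R1, 8 → R1=13+8=21
LOAD R1, [R5] → R1=M[108]=13
OR R1, 14 → R1=13|14=15
ADD R5, 4 → R5=108+4=112
ADD R0, 2 → R0=5+2=7
CMP R0, 11  (cmp 7,11)
JNZ L2: taken
LOAD R1, [R5] → R1=M[112]=-8
ADD R1, 8 → R1=(-8)+8=0
LOAD R1, [R5] → R1=M[112]=-8
OR R1, 14 → R1=(-8)|14=-2
ADD R5, 4 → R5=112+4=116
ADD R0, 2 → R0=7+2=9
CMP R0, 11  (cmp 9,11)
JNZ L2: taken
LOAD R1, [R5] → R1=M[116]=21
ADD R1, 8 → R1=21+8=29
LOAD R1, [R5] → R1=M[116]=21
OR R1, 14 → R1=21|14=31
ADD R5, 4 → R5=116+4=120
ADD R0, 2 → R0=9+2=11
CMP R0, 11  (cmp 11,11)
JNZ L2: not taken
SUB R1, 4 → R1=31-4=27
STORE R1, [104] → M[104]=27
halt.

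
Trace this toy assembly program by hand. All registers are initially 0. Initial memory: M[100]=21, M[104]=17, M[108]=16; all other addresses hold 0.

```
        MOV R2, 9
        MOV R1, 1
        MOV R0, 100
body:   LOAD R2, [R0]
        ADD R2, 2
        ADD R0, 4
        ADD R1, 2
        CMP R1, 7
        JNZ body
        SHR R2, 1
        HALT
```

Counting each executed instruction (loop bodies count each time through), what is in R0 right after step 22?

112

MOV R2, 9 → R2=9
MOV R1, 1 → R1=1
MOV R0, 100 → R0=100
LOAD R2, [R0] → R2=M[100]=21
ADD R2, 2 → R2=21+2=23
ADD R0, 4 → R0=100+4=104
ADD R1, 2 → R1=1+2=3
CMP R1, 7  (cmp 3,7)
JNZ body: taken
LOAD R2, [R0] → R2=M[104]=17
ADD R2, 2 → R2=17+2=19
ADD R0, 4 → R0=104+4=108
ADD R1, 2 → R1=3+2=5
CMP R1, 7  (cmp 5,7)
JNZ body: taken
LOAD R2, [R0] → R2=M[108]=16
ADD R2, 2 → R2=16+2=18
ADD R0, 4 → R0=108+4=112
ADD R1, 2 → R1=5+2=7
CMP R1, 7  (cmp 7,7)
JNZ body: not taken
SHR R2, 1 → R2=18>>1=9
After step 22: R0 = 112.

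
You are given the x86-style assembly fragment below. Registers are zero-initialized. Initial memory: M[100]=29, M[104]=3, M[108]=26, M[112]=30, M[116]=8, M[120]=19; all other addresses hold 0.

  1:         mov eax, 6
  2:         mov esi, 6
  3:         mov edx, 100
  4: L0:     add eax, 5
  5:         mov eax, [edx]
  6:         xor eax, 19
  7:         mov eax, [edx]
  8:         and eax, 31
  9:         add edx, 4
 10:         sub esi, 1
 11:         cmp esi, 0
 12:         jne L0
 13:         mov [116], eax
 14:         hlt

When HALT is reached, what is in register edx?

eax=6
esi=6
edx=100
eax=6+5=11
eax=M[100]=29
eax=29^19=14
eax=M[100]=29
eax=29&31=29
edx=100+4=104
esi=6-1=5
cmp esi, 0  (cmp 5,0)
jne L0: taken
eax=29+5=34
eax=M[104]=3
eax=3^19=16
eax=M[104]=3
eax=3&31=3
edx=104+4=108
esi=5-1=4
cmp esi, 0  (cmp 4,0)
jne L0: taken
eax=3+5=8
eax=M[108]=26
eax=26^19=9
eax=M[108]=26
eax=26&31=26
edx=108+4=112
esi=4-1=3
cmp esi, 0  (cmp 3,0)
jne L0: taken
eax=26+5=31
eax=M[112]=30
eax=30^19=13
eax=M[112]=30
eax=30&31=30
edx=112+4=116
esi=3-1=2
cmp esi, 0  (cmp 2,0)
jne L0: taken
eax=30+5=35
eax=M[116]=8
eax=8^19=27
eax=M[116]=8
eax=8&31=8
edx=116+4=120
esi=2-1=1
cmp esi, 0  (cmp 1,0)
jne L0: taken
eax=8+5=13
eax=M[120]=19
eax=19^19=0
eax=M[120]=19
eax=19&31=19
edx=120+4=124
esi=1-1=0
cmp esi, 0  (cmp 0,0)
jne L0: not taken
mov [116], eax → M[116]=19
halt.

124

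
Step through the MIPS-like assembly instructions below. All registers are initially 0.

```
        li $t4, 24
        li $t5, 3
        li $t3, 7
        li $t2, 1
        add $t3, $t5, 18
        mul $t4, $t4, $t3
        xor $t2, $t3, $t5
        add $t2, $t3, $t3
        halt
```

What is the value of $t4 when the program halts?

li $t4, 24 → $t4=24
li $t5, 3 → $t5=3
li $t3, 7 → $t3=7
li $t2, 1 → $t2=1
add $t3, $t5, 18 → $t3=3+18=21
mul $t4, $t4, $t3 → $t4=24*21=504
xor $t2, $t3, $t5 → $t2=21^3=22
add $t2, $t3, $t3 → $t2=21+21=42
halt.

504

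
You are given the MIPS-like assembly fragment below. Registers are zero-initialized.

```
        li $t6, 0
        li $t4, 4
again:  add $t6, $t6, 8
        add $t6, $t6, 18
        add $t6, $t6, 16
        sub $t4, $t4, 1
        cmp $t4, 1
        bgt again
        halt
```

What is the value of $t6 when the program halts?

$t6=0
$t4=4
$t6=0+8=8
$t6=8+18=26
$t6=26+16=42
$t4=4-1=3
cmp $t4, 1  (cmp 3,1)
bgt again: taken
$t6=42+8=50
$t6=50+18=68
$t6=68+16=84
$t4=3-1=2
cmp $t4, 1  (cmp 2,1)
bgt again: taken
$t6=84+8=92
$t6=92+18=110
$t6=110+16=126
$t4=2-1=1
cmp $t4, 1  (cmp 1,1)
bgt again: not taken
halt.

126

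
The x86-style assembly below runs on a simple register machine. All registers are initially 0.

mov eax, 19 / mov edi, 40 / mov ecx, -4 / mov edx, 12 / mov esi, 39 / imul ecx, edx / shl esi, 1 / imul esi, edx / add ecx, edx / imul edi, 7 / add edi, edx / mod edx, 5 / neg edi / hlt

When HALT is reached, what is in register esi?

mov eax, 19 → eax=19
mov edi, 40 → edi=40
mov ecx, -4 → ecx=-4
mov edx, 12 → edx=12
mov esi, 39 → esi=39
imul ecx, edx → ecx=(-4)*12=-48
shl esi, 1 → esi=39<<1=78
imul esi, edx → esi=78*12=936
add ecx, edx → ecx=(-48)+12=-36
imul edi, 7 → edi=40*7=280
add edi, edx → edi=280+12=292
mod edx, 5 → edx=12%5=2
neg edi → edi=-(292)=-292
halt.

936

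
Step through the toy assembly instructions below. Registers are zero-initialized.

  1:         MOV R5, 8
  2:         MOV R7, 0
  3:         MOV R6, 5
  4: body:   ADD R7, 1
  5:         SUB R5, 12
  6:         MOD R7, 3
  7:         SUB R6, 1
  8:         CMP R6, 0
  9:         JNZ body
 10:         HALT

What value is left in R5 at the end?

R5=8
R7=0
R6=5
R7=0+1=1
R5=8-12=-4
R7=1%3=1
R6=5-1=4
CMP R6, 0  (cmp 4,0)
JNZ body: taken
R7=1+1=2
R5=(-4)-12=-16
R7=2%3=2
R6=4-1=3
CMP R6, 0  (cmp 3,0)
JNZ body: taken
R7=2+1=3
R5=(-16)-12=-28
R7=3%3=0
R6=3-1=2
CMP R6, 0  (cmp 2,0)
JNZ body: taken
R7=0+1=1
R5=(-28)-12=-40
R7=1%3=1
R6=2-1=1
CMP R6, 0  (cmp 1,0)
JNZ body: taken
R7=1+1=2
R5=(-40)-12=-52
R7=2%3=2
R6=1-1=0
CMP R6, 0  (cmp 0,0)
JNZ body: not taken
halt.

-52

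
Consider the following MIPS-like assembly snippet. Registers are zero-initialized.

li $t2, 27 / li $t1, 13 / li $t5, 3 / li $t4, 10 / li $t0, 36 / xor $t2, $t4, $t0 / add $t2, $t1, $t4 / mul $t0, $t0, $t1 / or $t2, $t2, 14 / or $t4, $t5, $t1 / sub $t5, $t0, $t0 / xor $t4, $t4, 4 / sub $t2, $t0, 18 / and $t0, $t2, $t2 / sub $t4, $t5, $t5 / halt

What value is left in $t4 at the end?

after li $t2, 27: $t2=27
after li $t1, 13: $t1=13
after li $t5, 3: $t5=3
after li $t4, 10: $t4=10
after li $t0, 36: $t0=36
after xor $t2, $t4, $t0: $t2=10^36=46
after add $t2, $t1, $t4: $t2=13+10=23
after mul $t0, $t0, $t1: $t0=36*13=468
after or $t2, $t2, 14: $t2=23|14=31
after or $t4, $t5, $t1: $t4=3|13=15
after sub $t5, $t0, $t0: $t5=468-468=0
after xor $t4, $t4, 4: $t4=15^4=11
after sub $t2, $t0, 18: $t2=468-18=450
after and $t0, $t2, $t2: $t0=450&450=450
after sub $t4, $t5, $t5: $t4=0-0=0
halt.

0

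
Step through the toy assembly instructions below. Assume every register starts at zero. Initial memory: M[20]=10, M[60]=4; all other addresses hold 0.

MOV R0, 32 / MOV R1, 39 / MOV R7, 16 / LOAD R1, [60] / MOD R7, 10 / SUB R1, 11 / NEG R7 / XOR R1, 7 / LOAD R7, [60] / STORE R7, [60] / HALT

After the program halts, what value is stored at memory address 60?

R0=32
R1=39
R7=16
R1=M[60]=4
R7=16%10=6
R1=4-11=-7
R7=-(6)=-6
R1=(-7)^7=-2
R7=M[60]=4
STORE R7, [60] → M[60]=4
halt.

4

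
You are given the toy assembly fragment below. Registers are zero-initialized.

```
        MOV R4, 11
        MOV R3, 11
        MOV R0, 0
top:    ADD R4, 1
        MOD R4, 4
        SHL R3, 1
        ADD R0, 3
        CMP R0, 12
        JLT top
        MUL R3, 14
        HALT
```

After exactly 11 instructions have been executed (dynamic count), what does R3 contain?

after MOV R4, 11: R4=11
after MOV R3, 11: R3=11
after MOV R0, 0: R0=0
after ADD R4, 1: R4=11+1=12
after MOD R4, 4: R4=12%4=0
after SHL R3, 1: R3=11<<1=22
after ADD R0, 3: R0=0+3=3
CMP R0, 12  (cmp 3,12)
JLT top: taken
after ADD R4, 1: R4=0+1=1
after MOD R4, 4: R4=1%4=1
After step 11: R3 = 22.

22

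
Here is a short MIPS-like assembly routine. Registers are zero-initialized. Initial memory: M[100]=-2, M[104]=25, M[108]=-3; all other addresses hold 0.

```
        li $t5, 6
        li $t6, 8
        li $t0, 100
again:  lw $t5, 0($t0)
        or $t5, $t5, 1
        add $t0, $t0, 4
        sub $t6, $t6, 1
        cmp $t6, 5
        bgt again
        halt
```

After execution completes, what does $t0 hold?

after li $t5, 6: $t5=6
after li $t6, 8: $t6=8
after li $t0, 100: $t0=100
after lw $t5, 0($t0): $t5=M[100]=-2
after or $t5, $t5, 1: $t5=(-2)|1=-1
after add $t0, $t0, 4: $t0=100+4=104
after sub $t6, $t6, 1: $t6=8-1=7
cmp $t6, 5  (cmp 7,5)
bgt again: taken
after lw $t5, 0($t0): $t5=M[104]=25
after or $t5, $t5, 1: $t5=25|1=25
after add $t0, $t0, 4: $t0=104+4=108
after sub $t6, $t6, 1: $t6=7-1=6
cmp $t6, 5  (cmp 6,5)
bgt again: taken
after lw $t5, 0($t0): $t5=M[108]=-3
after or $t5, $t5, 1: $t5=(-3)|1=-3
after add $t0, $t0, 4: $t0=108+4=112
after sub $t6, $t6, 1: $t6=6-1=5
cmp $t6, 5  (cmp 5,5)
bgt again: not taken
halt.

112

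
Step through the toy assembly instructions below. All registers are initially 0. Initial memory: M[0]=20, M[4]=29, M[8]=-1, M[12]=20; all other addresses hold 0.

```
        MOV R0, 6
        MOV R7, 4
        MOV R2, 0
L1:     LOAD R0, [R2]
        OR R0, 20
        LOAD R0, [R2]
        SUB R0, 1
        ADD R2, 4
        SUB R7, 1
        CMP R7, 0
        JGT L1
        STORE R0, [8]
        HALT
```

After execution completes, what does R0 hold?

19

after MOV R0, 6: R0=6
after MOV R7, 4: R7=4
after MOV R2, 0: R2=0
after LOAD R0, [R2]: R0=M[0]=20
after OR R0, 20: R0=20|20=20
after LOAD R0, [R2]: R0=M[0]=20
after SUB R0, 1: R0=20-1=19
after ADD R2, 4: R2=0+4=4
after SUB R7, 1: R7=4-1=3
CMP R7, 0  (cmp 3,0)
JGT L1: taken
after LOAD R0, [R2]: R0=M[4]=29
after OR R0, 20: R0=29|20=29
after LOAD R0, [R2]: R0=M[4]=29
after SUB R0, 1: R0=29-1=28
after ADD R2, 4: R2=4+4=8
after SUB R7, 1: R7=3-1=2
CMP R7, 0  (cmp 2,0)
JGT L1: taken
after LOAD R0, [R2]: R0=M[8]=-1
after OR R0, 20: R0=(-1)|20=-1
after LOAD R0, [R2]: R0=M[8]=-1
after SUB R0, 1: R0=(-1)-1=-2
after ADD R2, 4: R2=8+4=12
after SUB R7, 1: R7=2-1=1
CMP R7, 0  (cmp 1,0)
JGT L1: taken
after LOAD R0, [R2]: R0=M[12]=20
after OR R0, 20: R0=20|20=20
after LOAD R0, [R2]: R0=M[12]=20
after SUB R0, 1: R0=20-1=19
after ADD R2, 4: R2=12+4=16
after SUB R7, 1: R7=1-1=0
CMP R7, 0  (cmp 0,0)
JGT L1: not taken
STORE R0, [8] → M[8]=19
halt.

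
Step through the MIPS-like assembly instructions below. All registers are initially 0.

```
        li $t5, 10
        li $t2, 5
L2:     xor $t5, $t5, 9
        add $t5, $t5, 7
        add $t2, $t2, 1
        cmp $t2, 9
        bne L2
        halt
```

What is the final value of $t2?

9

li $t5, 10 → $t5=10
li $t2, 5 → $t2=5
xor $t5, $t5, 9 → $t5=10^9=3
add $t5, $t5, 7 → $t5=3+7=10
add $t2, $t2, 1 → $t2=5+1=6
cmp $t2, 9  (cmp 6,9)
bne L2: taken
xor $t5, $t5, 9 → $t5=10^9=3
add $t5, $t5, 7 → $t5=3+7=10
add $t2, $t2, 1 → $t2=6+1=7
cmp $t2, 9  (cmp 7,9)
bne L2: taken
xor $t5, $t5, 9 → $t5=10^9=3
add $t5, $t5, 7 → $t5=3+7=10
add $t2, $t2, 1 → $t2=7+1=8
cmp $t2, 9  (cmp 8,9)
bne L2: taken
xor $t5, $t5, 9 → $t5=10^9=3
add $t5, $t5, 7 → $t5=3+7=10
add $t2, $t2, 1 → $t2=8+1=9
cmp $t2, 9  (cmp 9,9)
bne L2: not taken
halt.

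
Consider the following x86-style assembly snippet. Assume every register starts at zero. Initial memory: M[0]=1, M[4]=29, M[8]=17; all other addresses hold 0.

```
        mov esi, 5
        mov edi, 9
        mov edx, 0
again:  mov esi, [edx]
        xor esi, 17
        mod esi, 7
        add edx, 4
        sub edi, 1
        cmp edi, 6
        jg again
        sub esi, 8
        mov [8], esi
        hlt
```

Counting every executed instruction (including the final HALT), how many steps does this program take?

27

esi=5
edi=9
edx=0
esi=M[0]=1
esi=1^17=16
esi=16%7=2
edx=0+4=4
edi=9-1=8
cmp edi, 6  (cmp 8,6)
jg again: taken
esi=M[4]=29
esi=29^17=12
esi=12%7=5
edx=4+4=8
edi=8-1=7
cmp edi, 6  (cmp 7,6)
jg again: taken
esi=M[8]=17
esi=17^17=0
esi=0%7=0
edx=8+4=12
edi=7-1=6
cmp edi, 6  (cmp 6,6)
jg again: not taken
esi=0-8=-8
mov [8], esi → M[8]=-8
halt.
Total executed instructions: 27.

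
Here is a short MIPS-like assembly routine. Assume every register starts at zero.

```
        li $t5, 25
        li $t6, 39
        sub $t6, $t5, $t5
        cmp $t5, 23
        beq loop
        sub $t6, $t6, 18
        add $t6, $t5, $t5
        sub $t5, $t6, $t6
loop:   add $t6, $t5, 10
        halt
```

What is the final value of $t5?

0

after li $t5, 25: $t5=25
after li $t6, 39: $t6=39
after sub $t6, $t5, $t5: $t6=25-25=0
cmp $t5, 23  (cmp 25,23)
beq loop: not taken
after sub $t6, $t6, 18: $t6=0-18=-18
after add $t6, $t5, $t5: $t6=25+25=50
after sub $t5, $t6, $t6: $t5=50-50=0
after add $t6, $t5, 10: $t6=0+10=10
halt.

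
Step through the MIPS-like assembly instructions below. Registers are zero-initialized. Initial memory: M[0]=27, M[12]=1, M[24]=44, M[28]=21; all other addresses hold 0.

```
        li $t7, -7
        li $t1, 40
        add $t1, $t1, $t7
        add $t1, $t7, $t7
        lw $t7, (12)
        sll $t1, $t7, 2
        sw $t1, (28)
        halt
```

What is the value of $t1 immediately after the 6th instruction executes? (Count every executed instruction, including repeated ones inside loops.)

li $t7, -7 → $t7=-7
li $t1, 40 → $t1=40
add $t1, $t1, $t7 → $t1=40+(-7)=33
add $t1, $t7, $t7 → $t1=(-7)+(-7)=-14
lw $t7, (12) → $t7=M[12]=1
sll $t1, $t7, 2 → $t1=1<<2=4
After step 6: $t1 = 4.

4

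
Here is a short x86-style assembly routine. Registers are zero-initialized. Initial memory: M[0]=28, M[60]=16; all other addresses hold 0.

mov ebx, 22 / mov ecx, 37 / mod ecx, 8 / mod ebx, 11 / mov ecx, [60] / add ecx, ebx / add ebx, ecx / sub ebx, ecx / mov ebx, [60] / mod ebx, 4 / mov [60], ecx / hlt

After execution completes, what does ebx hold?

ebx=22
ecx=37
ecx=37%8=5
ebx=22%11=0
ecx=M[60]=16
ecx=16+0=16
ebx=0+16=16
ebx=16-16=0
ebx=M[60]=16
ebx=16%4=0
mov [60], ecx → M[60]=16
halt.

0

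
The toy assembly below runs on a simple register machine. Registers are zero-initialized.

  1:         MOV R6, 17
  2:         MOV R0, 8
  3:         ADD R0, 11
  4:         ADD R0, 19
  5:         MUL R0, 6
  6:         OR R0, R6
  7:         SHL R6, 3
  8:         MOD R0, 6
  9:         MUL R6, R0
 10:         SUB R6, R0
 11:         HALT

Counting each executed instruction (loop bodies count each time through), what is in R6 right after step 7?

MOV R6, 17 → R6=17
MOV R0, 8 → R0=8
ADD R0, 11 → R0=8+11=19
ADD R0, 19 → R0=19+19=38
MUL R0, 6 → R0=38*6=228
OR R0, R6 → R0=228|17=245
SHL R6, 3 → R6=17<<3=136
After step 7: R6 = 136.

136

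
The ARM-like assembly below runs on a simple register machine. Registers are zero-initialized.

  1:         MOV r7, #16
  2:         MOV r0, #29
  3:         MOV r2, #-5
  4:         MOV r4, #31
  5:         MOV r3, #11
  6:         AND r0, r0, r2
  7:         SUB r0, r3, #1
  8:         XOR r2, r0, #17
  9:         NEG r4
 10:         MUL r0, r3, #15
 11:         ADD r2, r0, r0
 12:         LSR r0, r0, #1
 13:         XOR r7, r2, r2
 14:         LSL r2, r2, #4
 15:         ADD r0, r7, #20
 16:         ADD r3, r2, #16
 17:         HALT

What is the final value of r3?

5296

r7=16
r0=29
r2=-5
r4=31
r3=11
r0=29&(-5)=25
r0=11-1=10
r2=10^17=27
r4=-(31)=-31
r0=11*15=165
r2=165+165=330
r0=165>>1=82
r7=330^330=0
r2=330<<4=5280
r0=0+20=20
r3=5280+16=5296
halt.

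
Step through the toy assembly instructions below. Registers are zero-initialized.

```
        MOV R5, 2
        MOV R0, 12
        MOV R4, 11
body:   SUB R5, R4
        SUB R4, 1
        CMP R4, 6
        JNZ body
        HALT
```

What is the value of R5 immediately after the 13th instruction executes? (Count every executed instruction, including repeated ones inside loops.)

after MOV R5, 2: R5=2
after MOV R0, 12: R0=12
after MOV R4, 11: R4=11
after SUB R5, R4: R5=2-11=-9
after SUB R4, 1: R4=11-1=10
CMP R4, 6  (cmp 10,6)
JNZ body: taken
after SUB R5, R4: R5=(-9)-10=-19
after SUB R4, 1: R4=10-1=9
CMP R4, 6  (cmp 9,6)
JNZ body: taken
after SUB R5, R4: R5=(-19)-9=-28
after SUB R4, 1: R4=9-1=8
After step 13: R5 = -28.

-28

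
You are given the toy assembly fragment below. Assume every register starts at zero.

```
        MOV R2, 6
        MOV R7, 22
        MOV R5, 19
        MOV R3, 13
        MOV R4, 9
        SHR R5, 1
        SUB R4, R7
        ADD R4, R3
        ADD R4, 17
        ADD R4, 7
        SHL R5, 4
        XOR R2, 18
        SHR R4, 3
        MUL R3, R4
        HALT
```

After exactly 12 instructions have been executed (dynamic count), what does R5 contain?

144

MOV R2, 6 → R2=6
MOV R7, 22 → R7=22
MOV R5, 19 → R5=19
MOV R3, 13 → R3=13
MOV R4, 9 → R4=9
SHR R5, 1 → R5=19>>1=9
SUB R4, R7 → R4=9-22=-13
ADD R4, R3 → R4=(-13)+13=0
ADD R4, 17 → R4=0+17=17
ADD R4, 7 → R4=17+7=24
SHL R5, 4 → R5=9<<4=144
XOR R2, 18 → R2=6^18=20
After step 12: R5 = 144.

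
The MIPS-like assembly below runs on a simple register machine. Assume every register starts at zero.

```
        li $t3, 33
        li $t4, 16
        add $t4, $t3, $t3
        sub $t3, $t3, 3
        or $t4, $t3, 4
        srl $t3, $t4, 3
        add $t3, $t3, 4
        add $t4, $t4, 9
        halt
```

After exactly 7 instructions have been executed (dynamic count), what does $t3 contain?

7

$t3=33
$t4=16
$t4=33+33=66
$t3=33-3=30
$t4=30|4=30
$t3=30>>3=3
$t3=3+4=7
After step 7: $t3 = 7.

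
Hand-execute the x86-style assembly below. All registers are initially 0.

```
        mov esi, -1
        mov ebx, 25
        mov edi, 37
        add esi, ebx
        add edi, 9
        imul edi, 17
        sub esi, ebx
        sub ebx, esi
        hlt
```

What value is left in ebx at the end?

26

mov esi, -1 → esi=-1
mov ebx, 25 → ebx=25
mov edi, 37 → edi=37
add esi, ebx → esi=(-1)+25=24
add edi, 9 → edi=37+9=46
imul edi, 17 → edi=46*17=782
sub esi, ebx → esi=24-25=-1
sub ebx, esi → ebx=25-(-1)=26
halt.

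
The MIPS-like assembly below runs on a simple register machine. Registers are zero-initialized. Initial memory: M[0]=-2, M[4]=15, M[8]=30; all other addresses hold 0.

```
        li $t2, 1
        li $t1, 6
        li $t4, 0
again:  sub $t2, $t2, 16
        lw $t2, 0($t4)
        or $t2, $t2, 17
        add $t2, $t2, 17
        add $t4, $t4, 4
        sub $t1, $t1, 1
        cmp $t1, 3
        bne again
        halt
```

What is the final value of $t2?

$t2=1
$t1=6
$t4=0
$t2=1-16=-15
$t2=M[0]=-2
$t2=(-2)|17=-1
$t2=(-1)+17=16
$t4=0+4=4
$t1=6-1=5
cmp $t1, 3  (cmp 5,3)
bne again: taken
$t2=16-16=0
$t2=M[4]=15
$t2=15|17=31
$t2=31+17=48
$t4=4+4=8
$t1=5-1=4
cmp $t1, 3  (cmp 4,3)
bne again: taken
$t2=48-16=32
$t2=M[8]=30
$t2=30|17=31
$t2=31+17=48
$t4=8+4=12
$t1=4-1=3
cmp $t1, 3  (cmp 3,3)
bne again: not taken
halt.

48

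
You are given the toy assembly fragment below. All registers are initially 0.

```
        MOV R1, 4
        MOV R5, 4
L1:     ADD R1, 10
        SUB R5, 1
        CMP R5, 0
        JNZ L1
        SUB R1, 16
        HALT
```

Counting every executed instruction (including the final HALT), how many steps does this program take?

after MOV R1, 4: R1=4
after MOV R5, 4: R5=4
after ADD R1, 10: R1=4+10=14
after SUB R5, 1: R5=4-1=3
CMP R5, 0  (cmp 3,0)
JNZ L1: taken
after ADD R1, 10: R1=14+10=24
after SUB R5, 1: R5=3-1=2
CMP R5, 0  (cmp 2,0)
JNZ L1: taken
after ADD R1, 10: R1=24+10=34
after SUB R5, 1: R5=2-1=1
CMP R5, 0  (cmp 1,0)
JNZ L1: taken
after ADD R1, 10: R1=34+10=44
after SUB R5, 1: R5=1-1=0
CMP R5, 0  (cmp 0,0)
JNZ L1: not taken
after SUB R1, 16: R1=44-16=28
halt.
Total executed instructions: 20.

20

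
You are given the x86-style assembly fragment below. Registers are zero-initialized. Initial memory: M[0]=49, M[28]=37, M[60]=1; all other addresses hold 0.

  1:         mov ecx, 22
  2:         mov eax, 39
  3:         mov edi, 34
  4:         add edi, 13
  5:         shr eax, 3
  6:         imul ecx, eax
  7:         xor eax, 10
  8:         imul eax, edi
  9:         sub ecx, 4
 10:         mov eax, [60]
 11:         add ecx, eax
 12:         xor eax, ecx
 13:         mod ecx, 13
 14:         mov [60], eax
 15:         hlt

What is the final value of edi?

47

after mov ecx, 22: ecx=22
after mov eax, 39: eax=39
after mov edi, 34: edi=34
after add edi, 13: edi=34+13=47
after shr eax, 3: eax=39>>3=4
after imul ecx, eax: ecx=22*4=88
after xor eax, 10: eax=4^10=14
after imul eax, edi: eax=14*47=658
after sub ecx, 4: ecx=88-4=84
after mov eax, [60]: eax=M[60]=1
after add ecx, eax: ecx=84+1=85
after xor eax, ecx: eax=1^85=84
after mod ecx, 13: ecx=85%13=7
mov [60], eax → M[60]=84
halt.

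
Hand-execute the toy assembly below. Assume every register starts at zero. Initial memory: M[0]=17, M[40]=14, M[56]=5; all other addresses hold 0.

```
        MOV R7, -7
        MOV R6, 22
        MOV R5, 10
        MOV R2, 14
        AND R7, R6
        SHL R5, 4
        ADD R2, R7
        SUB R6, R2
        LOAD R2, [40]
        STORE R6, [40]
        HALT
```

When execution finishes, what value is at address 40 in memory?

R7=-7
R6=22
R5=10
R2=14
R7=(-7)&22=16
R5=10<<4=160
R2=14+16=30
R6=22-30=-8
R2=M[40]=14
STORE R6, [40] → M[40]=-8
halt.

-8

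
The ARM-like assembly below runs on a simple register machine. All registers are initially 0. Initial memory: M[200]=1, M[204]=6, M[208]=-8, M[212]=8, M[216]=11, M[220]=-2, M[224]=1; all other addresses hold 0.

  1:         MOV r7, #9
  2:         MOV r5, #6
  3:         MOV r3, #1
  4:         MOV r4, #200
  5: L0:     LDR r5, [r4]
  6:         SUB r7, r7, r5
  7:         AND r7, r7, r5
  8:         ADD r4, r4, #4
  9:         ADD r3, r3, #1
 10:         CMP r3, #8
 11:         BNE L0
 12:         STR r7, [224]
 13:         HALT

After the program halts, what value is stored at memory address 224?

r7=9
r5=6
r3=1
r4=200
r5=M[200]=1
r7=9-1=8
r7=8&1=0
r4=200+4=204
r3=1+1=2
CMP r3, #8  (cmp 2,8)
BNE L0: taken
r5=M[204]=6
r7=0-6=-6
r7=(-6)&6=2
r4=204+4=208
r3=2+1=3
CMP r3, #8  (cmp 3,8)
BNE L0: taken
r5=M[208]=-8
r7=2-(-8)=10
r7=10&(-8)=8
r4=208+4=212
r3=3+1=4
CMP r3, #8  (cmp 4,8)
BNE L0: taken
r5=M[212]=8
r7=8-8=0
r7=0&8=0
r4=212+4=216
r3=4+1=5
CMP r3, #8  (cmp 5,8)
BNE L0: taken
r5=M[216]=11
r7=0-11=-11
r7=(-11)&11=1
r4=216+4=220
r3=5+1=6
CMP r3, #8  (cmp 6,8)
BNE L0: taken
r5=M[220]=-2
r7=1-(-2)=3
r7=3&(-2)=2
r4=220+4=224
r3=6+1=7
CMP r3, #8  (cmp 7,8)
BNE L0: taken
r5=M[224]=1
r7=2-1=1
r7=1&1=1
r4=224+4=228
r3=7+1=8
CMP r3, #8  (cmp 8,8)
BNE L0: not taken
STR r7, [224] → M[224]=1
halt.

1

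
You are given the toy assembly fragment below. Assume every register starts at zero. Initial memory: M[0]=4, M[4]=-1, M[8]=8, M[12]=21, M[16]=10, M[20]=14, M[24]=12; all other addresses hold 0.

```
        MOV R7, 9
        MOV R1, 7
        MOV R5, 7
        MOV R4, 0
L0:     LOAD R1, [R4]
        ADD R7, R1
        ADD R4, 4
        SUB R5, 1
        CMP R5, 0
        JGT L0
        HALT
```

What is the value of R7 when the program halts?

after MOV R7, 9: R7=9
after MOV R1, 7: R1=7
after MOV R5, 7: R5=7
after MOV R4, 0: R4=0
after LOAD R1, [R4]: R1=M[0]=4
after ADD R7, R1: R7=9+4=13
after ADD R4, 4: R4=0+4=4
after SUB R5, 1: R5=7-1=6
CMP R5, 0  (cmp 6,0)
JGT L0: taken
after LOAD R1, [R4]: R1=M[4]=-1
after ADD R7, R1: R7=13+(-1)=12
after ADD R4, 4: R4=4+4=8
after SUB R5, 1: R5=6-1=5
CMP R5, 0  (cmp 5,0)
JGT L0: taken
after LOAD R1, [R4]: R1=M[8]=8
after ADD R7, R1: R7=12+8=20
after ADD R4, 4: R4=8+4=12
after SUB R5, 1: R5=5-1=4
CMP R5, 0  (cmp 4,0)
JGT L0: taken
after LOAD R1, [R4]: R1=M[12]=21
after ADD R7, R1: R7=20+21=41
after ADD R4, 4: R4=12+4=16
after SUB R5, 1: R5=4-1=3
CMP R5, 0  (cmp 3,0)
JGT L0: taken
after LOAD R1, [R4]: R1=M[16]=10
after ADD R7, R1: R7=41+10=51
after ADD R4, 4: R4=16+4=20
after SUB R5, 1: R5=3-1=2
CMP R5, 0  (cmp 2,0)
JGT L0: taken
after LOAD R1, [R4]: R1=M[20]=14
after ADD R7, R1: R7=51+14=65
after ADD R4, 4: R4=20+4=24
after SUB R5, 1: R5=2-1=1
CMP R5, 0  (cmp 1,0)
JGT L0: taken
after LOAD R1, [R4]: R1=M[24]=12
after ADD R7, R1: R7=65+12=77
after ADD R4, 4: R4=24+4=28
after SUB R5, 1: R5=1-1=0
CMP R5, 0  (cmp 0,0)
JGT L0: not taken
halt.

77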